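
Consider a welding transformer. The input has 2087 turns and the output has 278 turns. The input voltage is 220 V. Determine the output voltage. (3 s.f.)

V_out/V_in = N_out/N_in, so V_out = 220 × 278/2087 = 29.3 V.

V_out ≈ 29.3 V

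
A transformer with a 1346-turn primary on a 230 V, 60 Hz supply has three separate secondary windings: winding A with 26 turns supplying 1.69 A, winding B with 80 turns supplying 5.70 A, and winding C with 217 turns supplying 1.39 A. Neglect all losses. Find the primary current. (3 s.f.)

V_A = 230 × 26/1346 = 4.4428 V; V_B = 230 × 80/1346 = 13.670 V; V_C = 230 × 217/1346 = 37.080 V.
P_out = V_A I_A + V_B I_B + V_C I_C = 4.4428×1.69 + 13.670×5.70 + 37.080×1.39 = 7.5083 + 77.920 + 51.542 = 136.97 W.
Ideal ⇒ P_in = P_out, so I_p = P_out/V_p = 136.97/230 = 0.596 A.

I_p ≈ 0.596 A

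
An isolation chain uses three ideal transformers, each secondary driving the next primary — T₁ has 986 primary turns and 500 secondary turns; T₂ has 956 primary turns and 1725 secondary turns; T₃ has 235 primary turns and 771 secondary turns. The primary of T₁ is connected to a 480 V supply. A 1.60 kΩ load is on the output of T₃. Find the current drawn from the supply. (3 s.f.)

Secondary of T₁: V = 480.00 × 500/986 = 243.41 V.
Secondary of T₂: V = 243.41 × 1725/956 = 439.20 V.
Secondary of T₃: V = 439.20 × 771/235 = 1441.0 V.
I_load = 1441.0/1600 = 0.90060 A, so P_out = 1441.0 × 0.90060 = 1297.7 W.
All ideal ⇒ P_in = P_out, so I_supply = 1297.7/480 = 2.70 A.

I_supply ≈ 2.70 A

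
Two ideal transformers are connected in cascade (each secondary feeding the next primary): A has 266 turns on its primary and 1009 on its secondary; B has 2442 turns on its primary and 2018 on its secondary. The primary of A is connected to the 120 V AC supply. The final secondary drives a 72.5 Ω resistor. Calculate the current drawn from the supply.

I_supply ≈ 16.3 A

Secondary of A: V = 120.00 × 1009/266 = 455.19 V.
Secondary of B: V = 455.19 × 2018/2442 = 376.15 V.
I_load = 376.15/72.5 = 5.1883 A, so P_out = 376.15 × 5.1883 = 1951.6 W.
All ideal ⇒ P_in = P_out, so I_supply = 1951.6/120 = 16.3 A.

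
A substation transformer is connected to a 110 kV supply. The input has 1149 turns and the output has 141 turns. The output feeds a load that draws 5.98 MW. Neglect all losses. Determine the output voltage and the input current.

V_out = V_in × N_out/N_in = 110000 × 141/1149 = 13499 V.
I_out = P/V_out = 5.98×10^6/13499 = 443.01 A.
I_in = I_out × N_out/N_in = 443.01 × 141/1149 = 54.4 A.

V_out ≈ 13500 V, I_in ≈ 54.4 A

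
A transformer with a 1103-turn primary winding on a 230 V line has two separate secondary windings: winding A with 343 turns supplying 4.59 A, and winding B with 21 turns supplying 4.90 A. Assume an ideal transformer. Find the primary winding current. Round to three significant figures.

I_p ≈ 1.52 A

V_A = 230 × 343/1103 = 71.523 V; V_B = 230 × 21/1103 = 4.3790 V.
P_out = V_A I_A + V_B I_B = 71.523×4.59 + 4.3790×4.90 = 328.29 + 21.457 = 349.75 W.
Ideal ⇒ P_in = P_out, so I_p = P_out/V_p = 349.75/230 = 1.52 A.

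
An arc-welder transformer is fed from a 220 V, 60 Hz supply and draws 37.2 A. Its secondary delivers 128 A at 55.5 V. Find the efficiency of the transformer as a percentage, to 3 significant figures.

η ≈ 86.8%

P_in = 220 × 37.2 = 8184.00 W.
P_out = 55.5 × 128 = 7104.00 W.
η = P_out/P_in = 7104.00/8184.00 = 0.868.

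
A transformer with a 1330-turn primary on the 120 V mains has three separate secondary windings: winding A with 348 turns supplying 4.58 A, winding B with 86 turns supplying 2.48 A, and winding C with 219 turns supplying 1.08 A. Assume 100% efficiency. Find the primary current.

I_p ≈ 1.54 A

V_A = 120 × 348/1330 = 31.398 V; V_B = 120 × 86/1330 = 7.7594 V; V_C = 120 × 219/1330 = 19.759 V.
P_out = V_A I_A + V_B I_B + V_C I_C = 31.398×4.58 + 7.7594×2.48 + 19.759×1.08 = 143.81 + 19.243 + 21.340 = 184.39 W.
Ideal ⇒ P_in = P_out, so I_p = P_out/V_p = 184.39/120 = 1.54 A.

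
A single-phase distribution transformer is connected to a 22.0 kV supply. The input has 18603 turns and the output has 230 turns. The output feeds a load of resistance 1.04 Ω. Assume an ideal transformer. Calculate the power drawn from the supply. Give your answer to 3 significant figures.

P ≈ 71100 W

V_out = V_in × N_out/N_in = 22000 × 230/18603 = 272.00 V.
I_out = V_out/R = 272.00/1.04 = 261.54 A.
I_in = I_out × N_out/N_in = 261.54 × 230/18603 = 3.2335 A.
P = V_in I_in = 22000 × 3.2335 = 71100 W.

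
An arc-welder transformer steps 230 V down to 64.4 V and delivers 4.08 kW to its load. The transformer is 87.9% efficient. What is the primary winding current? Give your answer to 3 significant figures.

I_p ≈ 20.2 A

P_in = P_out/η = 4080/0.879 = 4641.6 W.
I_p = P_in/V_p = 4641.6/230 = 20.2 A.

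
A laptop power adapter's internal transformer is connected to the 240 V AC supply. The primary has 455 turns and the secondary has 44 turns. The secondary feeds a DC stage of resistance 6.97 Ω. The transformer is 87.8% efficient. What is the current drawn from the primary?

V_s = 240 × 44/455 = 23.209 V.
I_s = V_s/R = 23.209/6.97 = 3.3298 A.
P_out = V_s I_s = 23.209 × 3.3298 = 77.281 W.
P_in = P_out/η = 77.281/0.878 = 88.019 W.
I_p = P_in/V_p = 88.019/240 = 0.367 A.

I_p ≈ 0.367 A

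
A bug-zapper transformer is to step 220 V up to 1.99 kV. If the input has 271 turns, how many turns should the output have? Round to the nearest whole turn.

N_out = 2451 turns

N_out/N_in = V_out/V_in, so N_out = 271 × 1990/220 = 2451.3 ≈ 2451 turns.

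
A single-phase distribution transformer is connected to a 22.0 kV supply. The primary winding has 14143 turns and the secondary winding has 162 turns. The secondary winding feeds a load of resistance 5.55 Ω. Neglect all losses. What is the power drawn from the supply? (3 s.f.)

V_s = V_p × N_s/N_p = 22000 × 162/14143 = 252.00 V.
I_s = V_s/R = 252.00/5.55 = 45.405 A.
I_p = I_s × N_s/N_p = 45.405 × 162/14143 = 0.52009 A.
P = V_p I_p = 22000 × 0.52009 = 11400 W.

P ≈ 11400 W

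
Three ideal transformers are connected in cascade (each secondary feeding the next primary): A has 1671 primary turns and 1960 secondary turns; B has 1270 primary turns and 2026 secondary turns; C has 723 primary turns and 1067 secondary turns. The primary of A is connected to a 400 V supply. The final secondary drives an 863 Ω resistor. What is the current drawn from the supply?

I_supply ≈ 3.53 A

After A: V = 400.00 × 1960/1671 = 469.18 V.
After B: V = 469.18 × 2026/1270 = 748.47 V.
After C: V = 748.47 × 1067/723 = 1104.6 V.
I_load = 1104.6/863 = 1.2799 A, so P_out = 1104.6 × 1.2799 = 1413.8 W.
All ideal ⇒ P_in = P_out, so I_supply = 1413.8/400 = 3.53 A.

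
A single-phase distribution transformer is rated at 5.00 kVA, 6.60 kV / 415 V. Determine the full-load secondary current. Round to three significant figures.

I_s ≈ 12.0 A

I_s = S/V_s = 5000/415 = 12.0 A.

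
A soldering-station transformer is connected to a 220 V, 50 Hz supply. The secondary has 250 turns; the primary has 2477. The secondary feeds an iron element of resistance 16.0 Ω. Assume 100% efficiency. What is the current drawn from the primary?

V_s = V_p × N_s/N_p = 220 × 250/2477 = 22.204 V.
I_s = V_s/R = 22.204/16.0 = 1.3878 A.
For an ideal transformer I_p N_p = I_s N_s, so I_p = 1.3878 × 250/2477 = 0.140 A.

I_p ≈ 0.140 A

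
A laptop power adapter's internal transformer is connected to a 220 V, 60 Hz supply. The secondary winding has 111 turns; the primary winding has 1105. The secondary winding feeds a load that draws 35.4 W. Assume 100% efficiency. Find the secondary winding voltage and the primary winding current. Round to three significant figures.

V_s = V_p × N_s/N_p = 220 × 111/1105 = 22.100 V.
I_s = P/V_s = 35.4/22.100 = 1.6018 A.
I_p = I_s × N_s/N_p = 1.6018 × 111/1105 = 0.161 A.

V_s ≈ 22.1 V, I_p ≈ 0.161 A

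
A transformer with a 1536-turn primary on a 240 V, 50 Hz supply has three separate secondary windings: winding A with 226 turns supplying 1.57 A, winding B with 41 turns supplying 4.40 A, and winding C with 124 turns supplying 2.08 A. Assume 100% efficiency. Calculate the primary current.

V_A = 240 × 226/1536 = 35.312 V; V_B = 240 × 41/1536 = 6.4062 V; V_C = 240 × 124/1536 = 19.375 V.
P_out = V_A I_A + V_B I_B + V_C I_C = 35.312×1.57 + 6.4062×4.40 + 19.375×2.08 = 55.441 + 28.188 + 40.300 = 123.93 W.
Ideal ⇒ P_in = P_out, so I_p = P_out/V_p = 123.93/240 = 0.516 A.

I_p ≈ 0.516 A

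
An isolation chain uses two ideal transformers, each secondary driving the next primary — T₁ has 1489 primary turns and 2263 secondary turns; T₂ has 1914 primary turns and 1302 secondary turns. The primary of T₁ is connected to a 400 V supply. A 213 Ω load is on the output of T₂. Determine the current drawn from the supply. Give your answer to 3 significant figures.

Secondary of T₁: V = 400.00 × 2263/1489 = 607.92 V.
Secondary of T₂: V = 607.92 × 1302/1914 = 413.54 V.
I_load = 413.54/213 = 1.9415 A, so P_out = 413.54 × 1.9415 = 802.89 W.
All ideal ⇒ P_in = P_out, so I_supply = 802.89/400 = 2.01 A.

I_supply ≈ 2.01 A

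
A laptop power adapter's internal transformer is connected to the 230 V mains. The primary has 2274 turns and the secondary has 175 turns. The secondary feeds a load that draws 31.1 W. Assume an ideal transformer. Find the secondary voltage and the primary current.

V_s = V_p × N_s/N_p = 230 × 175/2274 = 17.700 V.
I_s = P/V_s = 31.1/17.700 = 1.7571 A.
I_p = I_s × N_s/N_p = 1.7571 × 175/2274 = 0.135 A.

V_s ≈ 17.7 V, I_p ≈ 0.135 A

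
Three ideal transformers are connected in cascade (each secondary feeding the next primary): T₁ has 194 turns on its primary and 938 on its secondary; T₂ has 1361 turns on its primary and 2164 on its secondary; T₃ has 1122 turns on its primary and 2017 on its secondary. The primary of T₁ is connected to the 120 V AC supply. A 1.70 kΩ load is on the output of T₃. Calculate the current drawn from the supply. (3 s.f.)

After T₁: V = 120.00 × 938/194 = 580.21 V.
After T₂: V = 580.21 × 2164/1361 = 922.53 V.
After T₃: V = 922.53 × 2017/1122 = 1658.4 V.
I_load = 1658.4/1700 = 0.97554 A, so P_out = 1658.4 × 0.97554 = 1617.9 W.
All ideal ⇒ P_in = P_out, so I_supply = 1617.9/120 = 13.5 A.

I_supply ≈ 13.5 A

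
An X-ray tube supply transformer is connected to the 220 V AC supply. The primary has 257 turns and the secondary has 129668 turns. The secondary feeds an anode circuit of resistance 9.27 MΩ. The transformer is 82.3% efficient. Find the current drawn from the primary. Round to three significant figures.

I_p ≈ 7.34 A

V_s = 220 × 129668/257 = 111000 V.
I_s = V_s/R = 111000/(9.27×10^6) = 0.011974 A.
P_out = V_s I_s = 111000 × 0.011974 = 1329.1 W.
P_in = P_out/η = 1329.1/0.823 = 1615.0 W.
I_p = P_in/V_p = 1615.0/220 = 7.34 A.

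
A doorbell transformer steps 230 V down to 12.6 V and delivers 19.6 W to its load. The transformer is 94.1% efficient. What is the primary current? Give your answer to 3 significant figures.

I_p ≈ 0.0906 A

P_in = P_out/η = 19.6/0.941 = 20.829 W.
I_p = P_in/V_p = 20.829/230 = 0.0906 A.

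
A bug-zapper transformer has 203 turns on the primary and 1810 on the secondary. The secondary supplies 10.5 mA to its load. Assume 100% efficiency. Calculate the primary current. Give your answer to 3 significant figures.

For an ideal transformer I_p/I_s = N_s/N_p, so I_p = 0.0105 × 1810/203 = 0.0936 A.

I_p ≈ 0.0936 A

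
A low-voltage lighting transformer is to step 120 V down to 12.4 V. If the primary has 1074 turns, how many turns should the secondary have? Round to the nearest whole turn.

N_s/N_p = V_s/V_p, so N_s = 1074 × 12.4/120 = 111.0 ≈ 111 turns.

N_s = 111 turns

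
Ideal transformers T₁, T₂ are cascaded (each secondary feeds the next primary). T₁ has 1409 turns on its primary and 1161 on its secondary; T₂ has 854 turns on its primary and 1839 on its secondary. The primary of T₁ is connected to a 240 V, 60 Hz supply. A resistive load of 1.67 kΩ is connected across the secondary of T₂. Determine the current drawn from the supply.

I_supply ≈ 0.452 A

After T₁: V = 240.00 × 1161/1409 = 197.76 V.
After T₂: V = 197.76 × 1839/854 = 425.85 V.
I_load = 425.85/1670 = 0.25500 A, so P_out = 425.85 × 0.25500 = 108.59 W.
All ideal ⇒ P_in = P_out, so I_supply = 108.59/240 = 0.452 A.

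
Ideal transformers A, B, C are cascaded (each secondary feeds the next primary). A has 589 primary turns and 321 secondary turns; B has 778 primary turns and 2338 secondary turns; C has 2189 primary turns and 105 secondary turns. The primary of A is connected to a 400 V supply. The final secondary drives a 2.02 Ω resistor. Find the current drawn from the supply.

I_supply ≈ 1.22 A

After A: V = 400.00 × 321/589 = 218.00 V.
After B: V = 218.00 × 2338/778 = 655.11 V.
After C: V = 655.11 × 105/2189 = 31.424 V.
I_load = 31.424/2.02 = 15.556 A, so P_out = 31.424 × 15.556 = 488.84 W.
All ideal ⇒ P_in = P_out, so I_supply = 488.84/400 = 1.22 A.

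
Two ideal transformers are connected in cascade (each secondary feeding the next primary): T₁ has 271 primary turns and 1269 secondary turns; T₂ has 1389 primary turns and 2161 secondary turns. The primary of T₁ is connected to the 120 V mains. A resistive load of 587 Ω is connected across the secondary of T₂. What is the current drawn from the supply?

I_supply ≈ 10.9 A

Secondary of T₁: V = 120.00 × 1269/271 = 561.92 V.
Secondary of T₂: V = 561.92 × 2161/1389 = 874.23 V.
I_load = 874.23/587 = 1.4893 A, so P_out = 874.23 × 1.4893 = 1302.0 W.
All ideal ⇒ P_in = P_out, so I_supply = 1302.0/120 = 10.9 A.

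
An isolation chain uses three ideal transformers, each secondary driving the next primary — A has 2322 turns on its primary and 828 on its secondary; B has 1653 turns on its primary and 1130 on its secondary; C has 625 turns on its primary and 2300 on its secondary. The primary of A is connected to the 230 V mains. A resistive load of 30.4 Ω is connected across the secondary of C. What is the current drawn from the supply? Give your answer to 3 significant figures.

Secondary of A: V = 230.00 × 828/2322 = 82.016 V.
Secondary of B: V = 82.016 × 1130/1653 = 56.066 V.
Secondary of C: V = 56.066 × 2300/625 = 206.32 V.
I_load = 206.32/30.4 = 6.7870 A, so P_out = 206.32 × 6.7870 = 1400.3 W.
All ideal ⇒ P_in = P_out, so I_supply = 1400.3/230 = 6.09 A.

I_supply ≈ 6.09 A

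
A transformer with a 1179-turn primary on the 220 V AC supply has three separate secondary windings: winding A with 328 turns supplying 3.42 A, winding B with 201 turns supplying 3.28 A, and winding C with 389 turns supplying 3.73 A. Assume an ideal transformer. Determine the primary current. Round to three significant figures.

I_p ≈ 2.74 A

V_A = 220 × 328/1179 = 61.204 V; V_B = 220 × 201/1179 = 37.506 V; V_C = 220 × 389/1179 = 72.587 V.
P_out = V_A I_A + V_B I_B + V_C I_C = 61.204×3.42 + 37.506×3.28 + 72.587×3.73 = 209.32 + 123.02 + 270.75 = 603.09 W.
Ideal ⇒ P_in = P_out, so I_p = P_out/V_p = 603.09/220 = 2.74 A.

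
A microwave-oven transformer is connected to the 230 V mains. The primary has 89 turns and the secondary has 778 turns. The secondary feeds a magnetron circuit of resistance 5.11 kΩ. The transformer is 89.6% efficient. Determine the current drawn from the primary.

I_p ≈ 3.84 A

V_s = 230 × 778/89 = 2010.6 V.
I_s = V_s/R = 2010.6/5110 = 0.39346 A.
P_out = V_s I_s = 2010.6 × 0.39346 = 791.07 W.
P_in = P_out/η = 791.07/0.896 = 882.89 W.
I_p = P_in/V_p = 882.89/230 = 3.84 A.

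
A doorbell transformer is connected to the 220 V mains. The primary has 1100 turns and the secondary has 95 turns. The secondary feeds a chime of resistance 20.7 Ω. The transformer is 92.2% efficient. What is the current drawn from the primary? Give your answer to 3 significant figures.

V_s = 220 × 95/1100 = 19.000 V.
I_s = V_s/R = 19.000/20.7 = 0.91787 A.
P_out = V_s I_s = 19.000 × 0.91787 = 17.440 W.
P_in = P_out/η = 17.440/0.922 = 18.915 W.
I_p = P_in/V_p = 18.915/220 = 0.0860 A.

I_p ≈ 0.0860 A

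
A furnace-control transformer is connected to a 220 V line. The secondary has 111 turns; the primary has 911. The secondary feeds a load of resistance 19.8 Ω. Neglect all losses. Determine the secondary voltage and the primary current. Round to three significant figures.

V_s = V_p × N_s/N_p = 220 × 111/911 = 26.806 V.
I_s = V_s/R = 26.806/19.8 = 1.3538 A.
I_p = I_s × N_s/N_p = 1.3538 × 111/911 = 0.165 A.

V_s ≈ 26.8 V, I_p ≈ 0.165 A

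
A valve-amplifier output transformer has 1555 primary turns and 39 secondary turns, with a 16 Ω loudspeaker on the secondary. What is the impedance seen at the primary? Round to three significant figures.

Z_p = (N_p/N_s)² × Z_s = (1555/39)² × 16 = 25400 Ω.

Z_p ≈ 25400 Ω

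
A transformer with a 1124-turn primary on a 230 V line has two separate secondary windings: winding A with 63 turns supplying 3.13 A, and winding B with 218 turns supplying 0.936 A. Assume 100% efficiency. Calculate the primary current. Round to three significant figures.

I_p ≈ 0.357 A

V_A = 230 × 63/1124 = 12.891 V; V_B = 230 × 218/1124 = 44.609 V.
P_out = V_A I_A + V_B I_B = 12.891×3.13 + 44.609×0.936 = 40.350 + 41.754 = 82.104 W.
Ideal ⇒ P_in = P_out, so I_p = P_out/V_p = 82.104/230 = 0.357 A.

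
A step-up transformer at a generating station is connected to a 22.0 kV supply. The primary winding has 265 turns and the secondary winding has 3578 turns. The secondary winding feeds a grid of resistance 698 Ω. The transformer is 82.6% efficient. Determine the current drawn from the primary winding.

I_p ≈ 6960 A

V_s = 22000 × 3578/265 = 297040 V.
I_s = V_s/R = 297040/698 = 425.56 A.
P_out = V_s I_s = 297040 × 425.56 = 1.2641×10^8 W.
P_in = P_out/η = 1.2641×10^8/0.826 = 1.5304×10^8 W.
I_p = P_in/V_p = 1.5304×10^8/22000 = 6960 A.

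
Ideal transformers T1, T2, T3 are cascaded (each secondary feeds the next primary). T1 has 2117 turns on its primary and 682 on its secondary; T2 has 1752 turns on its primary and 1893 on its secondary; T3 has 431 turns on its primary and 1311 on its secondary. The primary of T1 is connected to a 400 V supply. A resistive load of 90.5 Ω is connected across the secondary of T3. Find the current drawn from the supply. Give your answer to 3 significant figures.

Secondary of T1: V = 400.00 × 682/2117 = 128.86 V.
Secondary of T2: V = 128.86 × 1893/1752 = 139.23 V.
Secondary of T3: V = 139.23 × 1311/431 = 423.51 V.
I_load = 423.51/90.5 = 4.6797 A, so P_out = 423.51 × 4.6797 = 1981.9 W.
All ideal ⇒ P_in = P_out, so I_supply = 1981.9/400 = 4.95 A.

I_supply ≈ 4.95 A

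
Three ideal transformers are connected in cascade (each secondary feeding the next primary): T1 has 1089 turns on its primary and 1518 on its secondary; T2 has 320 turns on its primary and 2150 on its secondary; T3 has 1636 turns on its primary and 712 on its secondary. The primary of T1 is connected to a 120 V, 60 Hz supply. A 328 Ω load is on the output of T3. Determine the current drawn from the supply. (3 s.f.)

Secondary of T1: V = 120.00 × 1518/1089 = 167.27 V.
Secondary of T2: V = 167.27 × 2150/320 = 1123.9 V.
Secondary of T3: V = 1123.9 × 712/1636 = 489.11 V.
I_load = 489.11/328 = 1.4912 A, so P_out = 489.11 × 1.4912 = 729.37 W.
All ideal ⇒ P_in = P_out, so I_supply = 729.37/120 = 6.08 A.

I_supply ≈ 6.08 A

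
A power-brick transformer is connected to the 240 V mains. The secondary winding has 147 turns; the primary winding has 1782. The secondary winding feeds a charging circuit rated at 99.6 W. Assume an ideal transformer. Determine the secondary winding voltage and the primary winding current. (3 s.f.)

V_s ≈ 19.8 V, I_p ≈ 0.415 A

V_s = V_p × N_s/N_p = 240 × 147/1782 = 19.798 V.
I_s = P/V_s = 99.6/19.798 = 5.0308 A.
I_p = I_s × N_s/N_p = 5.0308 × 147/1782 = 0.415 A.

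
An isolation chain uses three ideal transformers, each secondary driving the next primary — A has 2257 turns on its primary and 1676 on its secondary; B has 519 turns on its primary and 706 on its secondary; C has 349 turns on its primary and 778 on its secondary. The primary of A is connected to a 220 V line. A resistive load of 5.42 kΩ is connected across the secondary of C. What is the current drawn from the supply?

Secondary of A: V = 220.00 × 1676/2257 = 163.37 V.
Secondary of B: V = 163.37 × 706/519 = 222.23 V.
Secondary of C: V = 222.23 × 778/349 = 495.40 V.
I_load = 495.40/5420 = 0.091402 A, so P_out = 495.40 × 0.091402 = 45.281 W.
All ideal ⇒ P_in = P_out, so I_supply = 45.281/220 = 0.206 A.

I_supply ≈ 0.206 A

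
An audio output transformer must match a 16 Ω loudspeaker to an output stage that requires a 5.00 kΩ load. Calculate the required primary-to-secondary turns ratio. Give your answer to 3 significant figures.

Z_p/Z_s = (N_p/N_s)², so N_p/N_s = √(5000/16) = √312 = 17.7.

N_p/N_s ≈ 17.7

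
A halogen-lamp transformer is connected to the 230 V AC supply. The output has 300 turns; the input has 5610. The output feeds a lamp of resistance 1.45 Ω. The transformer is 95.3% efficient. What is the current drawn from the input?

V_out = 230 × 300/5610 = 12.299 V.
I_out = V_out/R = 12.299/1.45 = 8.4824 A.
P_out = V_out I_out = 12.299 × 8.4824 = 104.33 W.
P_in = P_out/η = 104.33/0.953 = 109.47 W.
I_in = P_in/V_in = 109.47/230 = 0.476 A.

I_in ≈ 0.476 A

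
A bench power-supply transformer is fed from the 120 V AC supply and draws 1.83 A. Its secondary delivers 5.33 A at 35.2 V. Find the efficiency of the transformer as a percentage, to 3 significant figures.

η ≈ 85.4%

P_in = 120 × 1.83 = 219.600 W.
P_out = 35.2 × 5.33 = 187.616 W.
η = P_out/P_in = 187.616/219.600 = 0.854.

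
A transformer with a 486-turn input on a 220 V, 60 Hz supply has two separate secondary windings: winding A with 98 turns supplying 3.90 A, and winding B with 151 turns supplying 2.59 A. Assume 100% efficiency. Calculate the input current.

I_in ≈ 1.59 A

V_A = 220 × 98/486 = 44.362 V; V_B = 220 × 151/486 = 68.354 V.
P_out = V_A I_A + V_B I_B = 44.362×3.90 + 68.354×2.59 = 173.01 + 177.04 = 350.05 W.
Ideal ⇒ P_in = P_out, so I_in = P_out/V_in = 350.05/220 = 1.59 A.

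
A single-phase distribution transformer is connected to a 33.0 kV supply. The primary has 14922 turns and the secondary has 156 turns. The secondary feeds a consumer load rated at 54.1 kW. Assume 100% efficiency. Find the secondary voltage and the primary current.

V_s ≈ 345 V, I_p ≈ 1.64 A

V_s = V_p × N_s/N_p = 33000 × 156/14922 = 344.99 V.
I_s = P/V_s = 54100/344.99 = 156.81 A.
I_p = I_s × N_s/N_p = 156.81 × 156/14922 = 1.64 A.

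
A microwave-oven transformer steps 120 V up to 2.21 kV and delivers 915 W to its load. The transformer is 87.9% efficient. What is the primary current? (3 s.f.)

I_p ≈ 8.67 A

P_in = P_out/η = 915/0.879 = 1041.0 W.
I_p = P_in/V_p = 1041.0/120 = 8.67 A.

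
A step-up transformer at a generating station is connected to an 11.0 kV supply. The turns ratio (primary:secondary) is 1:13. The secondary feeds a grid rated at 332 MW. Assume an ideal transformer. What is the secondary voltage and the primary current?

V_s ≈ 143000 V, I_p ≈ 30200 A

V_s = V_p × N_s/N_p = 11000 × 13/1 = 143000 V.
I_s = P/V_s = 3.32×10^8/143000 = 2321.7 A.
I_p = I_s × N_s/N_p = 2321.7 × 13/1 = 30200 A.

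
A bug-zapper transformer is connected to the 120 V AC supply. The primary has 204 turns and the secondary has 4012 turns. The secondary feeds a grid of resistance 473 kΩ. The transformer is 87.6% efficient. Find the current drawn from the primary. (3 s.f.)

V_s = 120 × 4012/204 = 2360.0 V.
I_s = V_s/R = 2360.0/473000 = 0.0049894 A.
P_out = V_s I_s = 2360.0 × 0.0049894 = 11.775 W.
P_in = P_out/η = 11.775/0.876 = 13.442 W.
I_p = P_in/V_p = 13.442/120 = 0.112 A.

I_p ≈ 0.112 A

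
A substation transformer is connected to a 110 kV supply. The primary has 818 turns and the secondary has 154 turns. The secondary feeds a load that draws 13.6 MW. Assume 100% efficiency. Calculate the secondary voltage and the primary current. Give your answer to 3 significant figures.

V_s = V_p × N_s/N_p = 110000 × 154/818 = 20709 V.
I_s = P/V_s = 1.36×10^7/20709 = 656.72 A.
I_p = I_s × N_s/N_p = 656.72 × 154/818 = 124 A.

V_s ≈ 20700 V, I_p ≈ 124 A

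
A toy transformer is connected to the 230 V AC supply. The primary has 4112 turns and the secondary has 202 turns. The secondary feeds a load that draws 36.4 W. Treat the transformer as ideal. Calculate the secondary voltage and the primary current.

V_s = V_p × N_s/N_p = 230 × 202/4112 = 11.299 V.
I_s = P/V_s = 36.4/11.299 = 3.2216 A.
I_p = I_s × N_s/N_p = 3.2216 × 202/4112 = 0.158 A.

V_s ≈ 11.3 V, I_p ≈ 0.158 A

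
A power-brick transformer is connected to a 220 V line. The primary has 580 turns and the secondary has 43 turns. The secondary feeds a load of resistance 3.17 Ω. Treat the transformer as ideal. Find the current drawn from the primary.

V_s = V_p × N_s/N_p = 220 × 43/580 = 16.310 V.
I_s = V_s/R = 16.310/3.17 = 5.1452 A.
For an ideal transformer I_p N_p = I_s N_s, so I_p = 5.1452 × 43/580 = 0.381 A.

I_p ≈ 0.381 A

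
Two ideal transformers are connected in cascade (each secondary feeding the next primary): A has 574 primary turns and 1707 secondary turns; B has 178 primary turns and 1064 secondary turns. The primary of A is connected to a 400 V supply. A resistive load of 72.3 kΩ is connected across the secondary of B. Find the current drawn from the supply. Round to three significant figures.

After A: V = 400.00 × 1707/574 = 1189.5 V.
After B: V = 1189.5 × 1064/178 = 7110.6 V.
I_load = 7110.6/72300 = 0.098348 A, so P_out = 7110.6 × 0.098348 = 699.31 W.
All ideal ⇒ P_in = P_out, so I_supply = 699.31/400 = 1.75 A.

I_supply ≈ 1.75 A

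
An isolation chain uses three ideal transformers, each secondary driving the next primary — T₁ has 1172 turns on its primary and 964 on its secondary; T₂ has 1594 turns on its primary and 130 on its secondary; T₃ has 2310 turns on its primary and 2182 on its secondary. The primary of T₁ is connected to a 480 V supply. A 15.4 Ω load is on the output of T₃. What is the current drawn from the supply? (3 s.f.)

Secondary of T₁: V = 480.00 × 964/1172 = 394.81 V.
Secondary of T₂: V = 394.81 × 130/1594 = 32.199 V.
Secondary of T₃: V = 32.199 × 2182/2310 = 30.415 V.
I_load = 30.415/15.4 = 1.9750 A, so P_out = 30.415 × 1.9750 = 60.070 W.
All ideal ⇒ P_in = P_out, so I_supply = 60.070/480 = 0.125 A.

I_supply ≈ 0.125 A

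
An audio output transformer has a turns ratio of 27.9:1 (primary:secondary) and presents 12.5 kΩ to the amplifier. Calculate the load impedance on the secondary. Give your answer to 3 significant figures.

Z_s = Z_p/(N_p/N_s)² = 12500/27.9² = 16.1 Ω.

Z_s ≈ 16.1 Ω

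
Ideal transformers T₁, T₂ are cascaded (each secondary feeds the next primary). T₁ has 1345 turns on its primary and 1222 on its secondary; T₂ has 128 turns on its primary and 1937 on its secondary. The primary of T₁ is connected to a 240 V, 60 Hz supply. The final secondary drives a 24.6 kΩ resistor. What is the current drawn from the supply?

I_supply ≈ 1.84 A

Secondary of T₁: V = 240.00 × 1222/1345 = 218.05 V.
Secondary of T₂: V = 218.05 × 1937/128 = 3299.7 V.
I_load = 3299.7/24600 = 0.13414 A, so P_out = 3299.7 × 0.13414 = 442.61 W.
All ideal ⇒ P_in = P_out, so I_supply = 442.61/240 = 1.84 A.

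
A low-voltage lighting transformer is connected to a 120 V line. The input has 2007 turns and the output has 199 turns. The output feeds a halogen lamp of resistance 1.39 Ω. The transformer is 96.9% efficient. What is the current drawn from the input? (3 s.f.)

I_in ≈ 0.876 A

V_out = 120 × 199/2007 = 11.898 V.
I_out = V_out/R = 11.898/1.39 = 8.5600 A.
P_out = V_out I_out = 11.898 × 8.5600 = 101.85 W.
P_in = P_out/η = 101.85/0.969 = 105.11 W.
I_in = P_in/V_in = 105.11/120 = 0.876 A.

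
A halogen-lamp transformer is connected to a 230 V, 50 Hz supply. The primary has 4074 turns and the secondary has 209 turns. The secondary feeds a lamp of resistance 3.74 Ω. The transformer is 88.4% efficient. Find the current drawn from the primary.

V_s = 230 × 209/4074 = 11.799 V.
I_s = V_s/R = 11.799/3.74 = 3.1549 A.
P_out = V_s I_s = 11.799 × 3.1549 = 37.225 W.
P_in = P_out/η = 37.225/0.884 = 42.110 W.
I_p = P_in/V_p = 42.110/230 = 0.183 A.

I_p ≈ 0.183 A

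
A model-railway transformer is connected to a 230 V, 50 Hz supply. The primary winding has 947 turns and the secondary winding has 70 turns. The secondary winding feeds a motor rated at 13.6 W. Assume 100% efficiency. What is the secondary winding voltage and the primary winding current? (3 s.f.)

V_s ≈ 17.0 V, I_p ≈ 0.0591 A

V_s = V_p × N_s/N_p = 230 × 70/947 = 17.001 V.
I_s = P/V_s = 13.6/17.001 = 0.79995 A.
I_p = I_s × N_s/N_p = 0.79995 × 70/947 = 0.0591 A.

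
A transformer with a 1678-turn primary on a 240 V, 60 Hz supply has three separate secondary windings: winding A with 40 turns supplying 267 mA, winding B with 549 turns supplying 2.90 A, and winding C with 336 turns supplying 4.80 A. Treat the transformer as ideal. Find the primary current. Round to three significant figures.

V_A = 240 × 40/1678 = 5.7211 V; V_B = 240 × 549/1678 = 78.522 V; V_C = 240 × 336/1678 = 48.057 V.
P_out = V_A I_A + V_B I_B + V_C I_C = 5.7211×0.267 + 78.522×2.90 + 48.057×4.80 = 1.5275 + 227.71 + 230.67 = 459.92 W.
Ideal ⇒ P_in = P_out, so I_p = P_out/V_p = 459.92/240 = 1.92 A.

I_p ≈ 1.92 A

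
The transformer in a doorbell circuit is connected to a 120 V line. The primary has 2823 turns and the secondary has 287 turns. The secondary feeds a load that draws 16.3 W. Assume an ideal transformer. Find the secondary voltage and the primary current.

V_s = V_p × N_s/N_p = 120 × 287/2823 = 12.200 V.
I_s = P/V_s = 16.3/12.200 = 1.3361 A.
I_p = I_s × N_s/N_p = 1.3361 × 287/2823 = 0.136 A.

V_s ≈ 12.2 V, I_p ≈ 0.136 A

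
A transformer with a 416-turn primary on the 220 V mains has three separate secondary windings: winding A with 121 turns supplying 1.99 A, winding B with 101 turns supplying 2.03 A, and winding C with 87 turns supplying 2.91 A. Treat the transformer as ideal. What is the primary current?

I_p ≈ 1.68 A

V_A = 220 × 121/416 = 63.990 V; V_B = 220 × 101/416 = 53.413 V; V_C = 220 × 87/416 = 46.010 V.
P_out = V_A I_A + V_B I_B + V_C I_C = 63.990×1.99 + 53.413×2.03 + 46.010×2.91 = 127.34 + 108.43 + 133.89 = 369.66 W.
Ideal ⇒ P_in = P_out, so I_p = P_out/V_p = 369.66/220 = 1.68 A.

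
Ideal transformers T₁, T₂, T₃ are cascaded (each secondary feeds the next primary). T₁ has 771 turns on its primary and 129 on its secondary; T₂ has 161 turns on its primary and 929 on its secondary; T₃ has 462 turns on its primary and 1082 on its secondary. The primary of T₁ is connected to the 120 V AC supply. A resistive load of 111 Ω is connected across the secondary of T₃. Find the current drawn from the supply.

Secondary of T₁: V = 120.00 × 129/771 = 20.078 V.
Secondary of T₂: V = 20.078 × 929/161 = 115.85 V.
Secondary of T₃: V = 115.85 × 1082/462 = 271.33 V.
I_load = 271.33/111 = 2.4444 A, so P_out = 271.33 × 2.4444 = 663.22 W.
All ideal ⇒ P_in = P_out, so I_supply = 663.22/120 = 5.53 A.

I_supply ≈ 5.53 A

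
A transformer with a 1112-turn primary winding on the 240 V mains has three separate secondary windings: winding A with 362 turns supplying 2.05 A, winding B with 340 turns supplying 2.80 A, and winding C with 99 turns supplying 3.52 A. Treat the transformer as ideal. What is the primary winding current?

I_p ≈ 1.84 A

V_A = 240 × 362/1112 = 78.129 V; V_B = 240 × 340/1112 = 73.381 V; V_C = 240 × 99/1112 = 21.367 V.
P_out = V_A I_A + V_B I_B + V_C I_C = 78.129×2.05 + 73.381×2.80 + 21.367×3.52 = 160.17 + 205.47 + 75.212 = 440.84 W.
Ideal ⇒ P_in = P_out, so I_p = P_out/V_p = 440.84/240 = 1.84 A.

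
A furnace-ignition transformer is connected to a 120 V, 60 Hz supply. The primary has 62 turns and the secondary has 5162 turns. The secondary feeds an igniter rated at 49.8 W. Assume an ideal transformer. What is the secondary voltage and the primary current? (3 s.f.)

V_s = V_p × N_s/N_p = 120 × 5162/62 = 9991.0 V.
I_s = P/V_s = 49.8/9991.0 = 0.0049845 A.
I_p = I_s × N_s/N_p = 0.0049845 × 5162/62 = 0.415 A.

V_s ≈ 9990 V, I_p ≈ 0.415 A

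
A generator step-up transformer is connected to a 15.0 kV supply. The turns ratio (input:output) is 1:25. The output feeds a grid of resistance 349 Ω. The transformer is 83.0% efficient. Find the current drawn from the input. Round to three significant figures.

V_out = 15000 × 25/1 = 375000 V.
I_out = V_out/R = 375000/349 = 1074.5 A.
P_out = V_out I_out = 375000 × 1074.5 = 4.0294×10^8 W.
P_in = P_out/η = 4.0294×10^8/0.830 = 4.8547×10^8 W.
I_in = P_in/V_in = 4.8547×10^8/15000 = 32400 A.

I_in ≈ 32400 A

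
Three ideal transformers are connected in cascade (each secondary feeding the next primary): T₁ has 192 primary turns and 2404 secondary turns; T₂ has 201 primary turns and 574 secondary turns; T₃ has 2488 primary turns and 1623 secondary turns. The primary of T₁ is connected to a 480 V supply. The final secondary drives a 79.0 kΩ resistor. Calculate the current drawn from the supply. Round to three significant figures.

I_supply ≈ 3.31 A

After T₁: V = 480.00 × 2404/192 = 6010.0 V.
After T₂: V = 6010.0 × 574/201 = 17163 V.
After T₃: V = 17163 × 1623/2488 = 11196 V.
I_load = 11196/79000 = 0.14172 A, so P_out = 11196 × 0.14172 = 1586.7 W.
All ideal ⇒ P_in = P_out, so I_supply = 1586.7/480 = 3.31 A.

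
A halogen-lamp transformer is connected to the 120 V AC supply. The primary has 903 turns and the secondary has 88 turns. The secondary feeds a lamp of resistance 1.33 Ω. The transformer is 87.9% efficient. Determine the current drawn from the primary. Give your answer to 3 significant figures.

V_s = 120 × 88/903 = 11.694 V.
I_s = V_s/R = 11.694/1.33 = 8.7927 A.
P_out = V_s I_s = 11.694 × 8.7927 = 102.83 W.
P_in = P_out/η = 102.83/0.879 = 116.98 W.
I_p = P_in/V_p = 116.98/120 = 0.975 A.

I_p ≈ 0.975 A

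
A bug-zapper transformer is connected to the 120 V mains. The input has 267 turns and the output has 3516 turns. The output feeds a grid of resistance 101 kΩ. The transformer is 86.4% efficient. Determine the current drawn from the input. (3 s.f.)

V_out = 120 × 3516/267 = 1580.2 V.
I_out = V_out/R = 1580.2/101000 = 0.015646 A.
P_out = V_out I_out = 1580.2 × 0.015646 = 24.724 W.
P_in = P_out/η = 24.724/0.864 = 28.616 W.
I_in = P_in/V_in = 28.616/120 = 0.238 A.

I_in ≈ 0.238 A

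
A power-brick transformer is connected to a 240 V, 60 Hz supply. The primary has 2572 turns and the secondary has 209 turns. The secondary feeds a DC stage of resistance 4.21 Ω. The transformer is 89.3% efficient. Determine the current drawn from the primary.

I_p ≈ 0.422 A

V_s = 240 × 209/2572 = 19.502 V.
I_s = V_s/R = 19.502/4.21 = 4.6324 A.
P_out = V_s I_s = 19.502 × 4.6324 = 90.342 W.
P_in = P_out/η = 90.342/0.893 = 101.17 W.
I_p = P_in/V_p = 101.17/240 = 0.422 A.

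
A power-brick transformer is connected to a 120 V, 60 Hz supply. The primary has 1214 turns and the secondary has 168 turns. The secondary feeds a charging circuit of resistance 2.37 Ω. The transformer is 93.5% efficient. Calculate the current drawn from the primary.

V_s = 120 × 168/1214 = 16.606 V.
I_s = V_s/R = 16.606/2.37 = 7.0069 A.
P_out = V_s I_s = 16.606 × 7.0069 = 116.36 W.
P_in = P_out/η = 116.36/0.935 = 124.45 W.
I_p = P_in/V_p = 124.45/120 = 1.04 A.

I_p ≈ 1.04 A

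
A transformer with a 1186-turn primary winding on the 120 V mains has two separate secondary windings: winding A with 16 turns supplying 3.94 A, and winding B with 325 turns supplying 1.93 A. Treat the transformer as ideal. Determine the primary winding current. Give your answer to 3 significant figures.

I_p ≈ 0.582 A

V_A = 120 × 16/1186 = 1.6189 V; V_B = 120 × 325/1186 = 32.884 V.
P_out = V_A I_A + V_B I_B = 1.6189×3.94 + 32.884×1.93 = 6.3784 + 63.465 = 69.844 W.
Ideal ⇒ P_in = P_out, so I_p = P_out/V_p = 69.844/120 = 0.582 A.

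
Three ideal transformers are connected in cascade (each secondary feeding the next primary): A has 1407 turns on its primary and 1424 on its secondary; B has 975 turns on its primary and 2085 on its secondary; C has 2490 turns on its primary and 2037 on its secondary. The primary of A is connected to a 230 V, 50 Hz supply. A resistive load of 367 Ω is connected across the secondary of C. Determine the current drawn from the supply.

After A: V = 230.00 × 1424/1407 = 232.78 V.
After B: V = 232.78 × 2085/975 = 497.79 V.
After C: V = 497.79 × 2037/2490 = 407.23 V.
I_load = 407.23/367 = 1.1096 A, so P_out = 407.23 × 1.1096 = 451.86 W.
All ideal ⇒ P_in = P_out, so I_supply = 451.86/230 = 1.96 A.

I_supply ≈ 1.96 A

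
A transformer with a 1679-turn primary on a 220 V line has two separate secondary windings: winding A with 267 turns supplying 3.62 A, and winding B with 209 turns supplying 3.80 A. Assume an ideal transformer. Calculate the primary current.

I_p ≈ 1.05 A

V_A = 220 × 267/1679 = 34.985 V; V_B = 220 × 209/1679 = 27.385 V.
P_out = V_A I_A + V_B I_B = 34.985×3.62 + 27.385×3.80 = 126.65 + 104.06 = 230.71 W.
Ideal ⇒ P_in = P_out, so I_p = P_out/V_p = 230.71/220 = 1.05 A.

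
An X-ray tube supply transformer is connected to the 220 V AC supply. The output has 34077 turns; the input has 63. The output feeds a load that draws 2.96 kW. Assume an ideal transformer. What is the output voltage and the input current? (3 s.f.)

V_out ≈ 119000 V, I_in ≈ 13.5 A

V_out = V_in × N_out/N_in = 220 × 34077/63 = 119000 V.
I_out = P/V_out = 2960/119000 = 0.024874 A.
I_in = I_out × N_out/N_in = 0.024874 × 34077/63 = 13.5 A.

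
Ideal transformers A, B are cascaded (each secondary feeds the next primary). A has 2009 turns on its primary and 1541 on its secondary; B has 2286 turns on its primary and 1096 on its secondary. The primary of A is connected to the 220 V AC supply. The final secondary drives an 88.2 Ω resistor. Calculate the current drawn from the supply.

Secondary of A: V = 220.00 × 1541/2009 = 168.75 V.
Secondary of B: V = 168.75 × 1096/2286 = 80.906 V.
I_load = 80.906/88.2 = 0.91730 A, so P_out = 80.906 × 0.91730 = 74.215 W.
All ideal ⇒ P_in = P_out, so I_supply = 74.215/220 = 0.337 A.

I_supply ≈ 0.337 A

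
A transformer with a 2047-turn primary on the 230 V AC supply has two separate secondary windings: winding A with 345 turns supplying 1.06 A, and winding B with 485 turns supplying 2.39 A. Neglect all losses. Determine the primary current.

I_p ≈ 0.745 A

V_A = 230 × 345/2047 = 38.764 V; V_B = 230 × 485/2047 = 54.494 V.
P_out = V_A I_A + V_B I_B = 38.764×1.06 + 54.494×2.39 = 41.090 + 130.24 = 171.33 W.
Ideal ⇒ P_in = P_out, so I_p = P_out/V_p = 171.33/230 = 0.745 A.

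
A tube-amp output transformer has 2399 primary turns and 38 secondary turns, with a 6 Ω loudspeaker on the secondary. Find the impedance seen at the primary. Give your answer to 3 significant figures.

Z_p ≈ 23900 Ω

Z_p = (N_p/N_s)² × Z_s = (2399/38)² × 6 = 23900 Ω.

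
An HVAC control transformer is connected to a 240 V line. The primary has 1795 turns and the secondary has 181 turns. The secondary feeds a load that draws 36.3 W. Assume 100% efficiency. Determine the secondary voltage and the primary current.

V_s ≈ 24.2 V, I_p ≈ 0.151 A

V_s = V_p × N_s/N_p = 240 × 181/1795 = 24.201 V.
I_s = P/V_s = 36.3/24.201 = 1.5000 A.
I_p = I_s × N_s/N_p = 1.5000 × 181/1795 = 0.151 A.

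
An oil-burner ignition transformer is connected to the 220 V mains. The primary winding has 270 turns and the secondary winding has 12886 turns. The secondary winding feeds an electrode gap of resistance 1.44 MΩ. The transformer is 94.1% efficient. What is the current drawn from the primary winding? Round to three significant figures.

V_s = 220 × 12886/270 = 10500 V.
I_s = V_s/R = 10500/(1.44×10^6) = 0.0072915 A.
P_out = V_s I_s = 10500 × 0.0072915 = 76.558 W.
P_in = P_out/η = 76.558/0.941 = 81.358 W.
I_p = P_in/V_p = 81.358/220 = 0.370 A.

I_p ≈ 0.370 A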